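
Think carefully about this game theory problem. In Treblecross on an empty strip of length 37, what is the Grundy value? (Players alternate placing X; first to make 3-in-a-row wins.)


Treblecross: place X on empty cells; 3-in-a-row wins.
Playing within two cells of an existing X lets the opponent win at once, so sensible play treats the cells i-2..i+2 around each X as dead. The player left with no safe cell loses, so this is a normal-play take-away game on strips of safe cells.
Placing X at cell i (0-indexed) of a strip of k safe cells leaves independent strips of sizes max(0, i-2) and max(0, k-i-3). Hence G(k) = mex{ G(max(0,i-2)) XOR G(max(0,k-i-3)) : 0 <= i < k }, with G(0) = 0.
G(1): splits (0,0):0^0=0 -> mex({0}) = 1
G(2): splits (0,0):0^0=0 -> mex({0}) = 1
G(3): splits (0,0):0^0=0 -> mex({0}) = 1
G(4): splits (0,1):0^1=1 (0,0):0^0=0 -> mex({0, 1}) = 2
G(5): splits (0,2):0^1=1 (0,1):0^1=1 (0,0):0^0=0 -> mex({0, 1}) = 2
G(6) = mex({1}) = 0
G(7) = mex({0, 1, 2}) = 3
G(8) = mex({0, 1, 2}) = 3
G(9) = mex({0, 2}) = 1
G(10) = mex({0, 2, 3}) = 1
G(11) = mex({0, 3}) = 1
G(12) = mex({1, 3}) = 0
G(13) = mex({0, 1, 2, 3}) = 4
G(14) = mex({0, 1, 2}) = 3
G(15) = mex({0, 1, 2}) = 3
G(16) = mex({0, 1, 2, 4}) = 3
G(17) = mex({0, 1, 3, 4}) = 2
G(18) = mex({0, 1, 3, 4}) = 2
G(19) = mex({0, 1, 3, 5}) = 2
G(20) = mex({0, 1, 2, 3, 5}) = 4
G(21) = mex({0, 1, 2, 3, 5}) = 4
G(22) = mex({1, 2, 6}) = 0
G(23) = mex({0, 1, 2, 3, 4, 6}) = 5
G(24) = mex({0, 1, 2, 3, 4}) = 5
G(25) = mex({0, 1, 3, 4, 7}) = 2
G(26) = mex({0, 1, 3, 4, 5, 7}) = 2
G(27) = mex({0, 1, 3, 5}) = 2
G(28) = mex({0, 1, 2, 5}) = 3
G(29) = mex({0, 1, 2, 4, 5, 6}) = 3
G(30) = mex({1, 2, 4, 6}) = 0
G(31) = mex({0, 1, 2, 3, 4, 6}) = 5
G(32) = mex({1, 2, 3, 4, 7}) = 0
G(33) = mex({0, 3, 7}) = 1
G(34) = mex({0, 2, 3, 5, 7}) = 1
G(35) = mex({0, 2, 3, 5, 6}) = 1
G(36) = mex({0, 1, 2, 5, 6}) = 3
G(37) = mex({0, 1, 2, 4, 5, 6}) = 3
Therefore G(37) = 3.

3


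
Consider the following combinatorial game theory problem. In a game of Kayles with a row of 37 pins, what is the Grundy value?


Kayles: a move removes 1 or 2 adjacent pins from a contiguous row.
Removing pins from a row of k leaves two independent rows (a, b) with a + b = k - 1 (one pin) or a + b = k - 2 (two pins); an end removal gives a = 0.
By Sprague-Grundy, G(k) = mex{ G(a) XOR G(b) } over all these splits. G(0) = 0.
G(1): splits (0,0):0^0=0 -> mex({0}) = 1
G(2): splits (0,1):0^1=1 (0,0):0^0=0 -> mex({0, 1}) = 2
G(3): splits (0,2):0^2=2 (1,1):1^1=0 (0,1):0^1=1 -> mex({0, 1, 2}) = 3
G(4): splits (0,3):0^3=3 (1,2):1^2=3 (0,2):0^2=2 (1,1):1^1=0 -> mex({0, 2, 3}) = 1
G(5): splits (0,4):0^1=1 (1,3):1^3=2 (2,2):2^2=0 (0,3):0^3=3 (1,2):1^2=3 -> mex({0, 1, 2, 3}) = 4
G(6) = mex({0, 1, 2, 4}) = 3
G(7) = mex({0, 1, 3, 4, 5}) = 2
G(8) = mex({0, 2, 3, 5, 6}) = 1
G(9) = mex({0, 1, 2, 3, 6, 7}) = 4
G(10) = mex({0, 1, 3, 4, 5, 7}) = 2
G(11) = mex({0, 1, 2, 3, 4, 5}) = 6
G(12) = mex({0, 1, 2, 3, 5, 6, 7}) = 4
G(13) = mex({0, 2, 3, 4, 6, 7}) = 1
G(14) = mex({0, 1, 4, 5, 6, 7}) = 2
G(15) = mex({0, 1, 2, 3, 4, 5, 6}) = 7
G(16) = mex({0, 2, 3, 5, 6, 7}) = 1
G(17) = mex({0, 1, 2, 3, 5, 6, 7}) = 4
G(18) = mex({0, 1, 2, 4, 5, 6}) = 3
G(19) = mex({0, 1, 3, 4, 5, 7}) = 2
G(20) = mex({0, 2, 3, 4, 5, 6, 7}) = 1
G(21) = mex({0, 1, 2, 3, 5, 6, 7}) = 4
G(22) = mex({0, 1, 2, 3, 4, 5, 7}) = 6
G(23) = mex({0, 1, 2, 3, 4, 5, 6}) = 7
G(24) = mex({0, 1, 2, 3, 5, 6, 7}) = 4
G(25) = mex({0, 2, 3, 4, 6, 7}) = 1
G(26) = mex({0, 1, 3, 4, 5, 6, 7}) = 2
G(27) = mex({0, 1, 2, 3, 4, 5, 6, 7}) = 8
G(28) = mex({0, 1, 2, 3, 4, 6, 7, 8}) = 5
G(29) = mex({0, 1, 2, 3, 5, 6, 7, 8, 9}) = 4
G(30) = mex({0, 1, 2, 3, 4, 5, 6, 9, 10}) = 7
G(31) = mex({0, 1, 3, 4, 5, 7, 10, 11}) = 2
G(32) = mex({0, 2, 3, 4, 5, 6, 7, 9, 11}) = 1
G(33) = mex({0, 1, 2, 3, 4, 5, 6, 7, 9, 12}) = 8
G(34) = mex({0, 1, 2, 3, 4, 5, 7, 8, 11, 12}) = 6
G(35) = mex({0, 1, 2, 3, 4, 5, 6, 8, 9, 10, 11}) = 7
G(36) = mex({0, 1, 2, 3, 5, 6, 7, 9, 10}) = 4
G(37) = mex({0, 2, 3, 4, 6, 7, 9, 10, 11, 12}) = 1
Therefore G(37) = 1.

1


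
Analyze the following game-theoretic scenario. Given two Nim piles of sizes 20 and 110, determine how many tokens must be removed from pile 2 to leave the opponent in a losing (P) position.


Piles: 20 and 110
Current XOR: 20 XOR 110 = 122 (non-zero, so this is an N-position).
To make the XOR zero, we need to find a move that balances the piles.
For pile 2 (size 110): target = 110 XOR 122 = 20
We reduce pile 2 from 110 to 20.
Tokens removed: 110 - 20 = 90
Verification: 20 XOR 20 = 0

90


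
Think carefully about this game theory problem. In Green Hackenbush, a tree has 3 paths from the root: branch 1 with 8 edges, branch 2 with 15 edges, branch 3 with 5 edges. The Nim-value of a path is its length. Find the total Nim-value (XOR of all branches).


The tree has 3 branches from the ground vertex.
In Green Hackenbush, the Nim-value of a simple path of length k is k.
Branch 1: length 8, Nim-value = 8
Branch 2: length 15, Nim-value = 15
Branch 3: length 5, Nim-value = 5
Total Nim-value = XOR of all branch values:
0 XOR 8 = 8
8 XOR 15 = 7
7 XOR 5 = 2
Nim-value of the tree = 2

2


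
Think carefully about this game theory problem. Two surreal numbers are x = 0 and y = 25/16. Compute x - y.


x = 0, y = 25/16
Converting to common denominator: 16
x = 0/16, y = 25/16
x - y = 0 - 25/16 = -25/16

-25/16


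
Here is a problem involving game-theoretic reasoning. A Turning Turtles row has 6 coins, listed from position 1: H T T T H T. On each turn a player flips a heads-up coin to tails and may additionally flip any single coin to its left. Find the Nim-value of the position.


Coins: H T T T H T
Key fact: a single head at position k behaves exactly like a Nim heap of size k (turning it to T and optionally flipping a coin at j < k corresponds to moving the heap from k to j, or to 0), and heads combine as a disjunctive sum (two heads at the same place would cancel, matching j XOR j = 0). So the Nim-value is the XOR of the 1-indexed positions of the heads.
Face-up positions (1-indexed): [1, 5]
XOR 0 with 1: 0 XOR 1 = 1
XOR 1 with 5: 1 XOR 5 = 4
Nim-value = 4

4


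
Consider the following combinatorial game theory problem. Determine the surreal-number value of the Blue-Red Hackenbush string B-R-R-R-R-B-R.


Edges (from ground): B-R-R-R-R-B-R
By Berlekamp's sign-expansion rule, a Blue-Red Hackenbush stalk has the value of the surreal number whose sign sequence is the edge sequence with B -> + and R -> -.
Sign sequence: +----+-
Trace the sign expansion in the surreal number tree, starting from 0:
Edge 1: B (sign +) -> bounds (0, +inf), value = 1
Edge 2: R (sign -) -> bounds (0, 1), value = 1/2
Edge 3: R (sign -) -> bounds (0, 1/2), value = 1/4
Edge 4: R (sign -) -> bounds (0, 1/4), value = 1/8
Edge 5: R (sign -) -> bounds (0, 1/8), value = 1/16
Edge 6: B (sign +) -> bounds (1/16, 1/8), value = 3/32
Edge 7: R (sign -) -> bounds (1/16, 3/32), value = 5/64
Game value = 5/64

5/64


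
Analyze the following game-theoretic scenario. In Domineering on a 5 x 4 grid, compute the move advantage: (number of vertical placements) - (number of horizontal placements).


Board is 5 x 4 (rows x cols).
Left (vertical) placements: (rows-1) * cols = 4 * 4 = 16
Right (horizontal) placements: rows * (cols-1) = 5 * 3 = 15
Advantage = Left - Right = 16 - 15 = 1

1


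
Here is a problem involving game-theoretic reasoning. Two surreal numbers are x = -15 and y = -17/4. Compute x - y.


x = -15, y = -17/4
Converting to common denominator: 4
x = -60/4, y = -17/4
x - y = -15 - -17/4 = -43/4

-43/4


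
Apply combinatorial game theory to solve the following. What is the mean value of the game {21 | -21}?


Game = {21 | -21}, a switch {a | b} with numbers a > b.
Its thermograph has left wall a - t and right wall b + t, which meet at t = (a - b)/2, where both equal (a + b)/2. So the mast (mean value) is at (a + b)/2.
Mean = (21 + (-21))/2 = 0/2 = 0

0


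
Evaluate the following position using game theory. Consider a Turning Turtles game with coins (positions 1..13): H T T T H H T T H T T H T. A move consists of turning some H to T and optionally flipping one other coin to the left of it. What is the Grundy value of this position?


Coins: H T T T H H T T H T T H T
Key fact: a single head at position k behaves exactly like a Nim heap of size k (turning it to T and optionally flipping a coin at j < k corresponds to moving the heap from k to j, or to 0), and heads combine as a disjunctive sum (two heads at the same place would cancel, matching j XOR j = 0). So the Nim-value is the XOR of the 1-indexed positions of the heads.
Face-up positions (1-indexed): [1, 5, 6, 9, 12]
XOR 0 with 1: 0 XOR 1 = 1
XOR 1 with 5: 1 XOR 5 = 4
XOR 4 with 6: 4 XOR 6 = 2
XOR 2 with 9: 2 XOR 9 = 11
XOR 11 with 12: 11 XOR 12 = 7
Nim-value = 7

7


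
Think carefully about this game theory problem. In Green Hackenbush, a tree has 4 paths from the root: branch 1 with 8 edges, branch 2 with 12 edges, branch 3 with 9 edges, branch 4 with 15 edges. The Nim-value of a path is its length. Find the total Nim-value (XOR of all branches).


The tree has 4 branches from the ground vertex.
In Green Hackenbush, the Nim-value of a simple path of length k is k.
Branch 1: length 8, Nim-value = 8
Branch 2: length 12, Nim-value = 12
Branch 3: length 9, Nim-value = 9
Branch 4: length 15, Nim-value = 15
Total Nim-value = XOR of all branch values:
0 XOR 8 = 8
8 XOR 12 = 4
4 XOR 9 = 13
13 XOR 15 = 2
Nim-value of the tree = 2

2


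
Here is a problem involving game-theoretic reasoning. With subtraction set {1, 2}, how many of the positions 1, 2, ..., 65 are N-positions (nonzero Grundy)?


Subtraction set S = {1, 2}, so G(n) = n mod 3.
G(n) = 0 when n is a multiple of 3.
Multiples of 3 in [1, 65]: 21
N-positions (nonzero Grundy) = 65 - 21 = 44

44


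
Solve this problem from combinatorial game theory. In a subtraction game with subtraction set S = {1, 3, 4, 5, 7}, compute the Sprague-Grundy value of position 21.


The subtraction set is S = {1, 3, 4, 5, 7}.
G(k) = mex{ G(k - s) : s in S, s <= k }. We compute iteratively: G(0) = 0.
G(1) = mex({0}) = 1
G(2) = mex({1}) = 0
G(3) = mex({0}) = 1
G(4) = mex({0, 1}) = 2
G(5) = mex({0, 1, 2}) = 3
G(6) = mex({0, 1, 3}) = 2
G(7) = mex({0, 1, 2}) = 3
G(8) = mex({1, 2, 3}) = 0
G(9) = mex({0, 2, 3}) = 1
G(10) = mex({1, 2, 3}) = 0
G(11) = mex({0, 2, 3}) = 1
G(12) = mex({0, 1, 3}) = 2
G(13) = mex({0, 1, 2}) = 3
G(14) = mex({0, 1, 3}) = 2
Observe that G(8)..G(14) = 0, 1, 0, 1, 2, 3, 2 repeats G(0)..G(6) = 0, 1, 0, 1, 2, 3, 2.
For k >= max(S) = 7, G(k) is determined by the previous 7 values G(k-7)..G(k-1); a window of 7 consecutive values has recurred shifted by 8, so by induction G(k + 8) = G(k) for all k >= 0: the sequence is periodic from the start with period 8.
One period: G(0..7) = 0, 1, 0, 1, 2, 3, 2, 3.
21 mod 8 = 5, so G(21) = G(5) = 3.

3


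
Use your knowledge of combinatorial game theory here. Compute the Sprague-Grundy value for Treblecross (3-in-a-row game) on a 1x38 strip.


Treblecross: place X on empty cells; 3-in-a-row wins.
Playing within two cells of an existing X lets the opponent win at once, so sensible play treats the cells i-2..i+2 around each X as dead. The player left with no safe cell loses, so this is a normal-play take-away game on strips of safe cells.
Placing X at cell i (0-indexed) of a strip of k safe cells leaves independent strips of sizes max(0, i-2) and max(0, k-i-3). Hence G(k) = mex{ G(max(0,i-2)) XOR G(max(0,k-i-3)) : 0 <= i < k }, with G(0) = 0.
G(1): splits (0,0):0^0=0 -> mex({0}) = 1
G(2): splits (0,0):0^0=0 -> mex({0}) = 1
G(3): splits (0,0):0^0=0 -> mex({0}) = 1
G(4): splits (0,1):0^1=1 (0,0):0^0=0 -> mex({0, 1}) = 2
G(5): splits (0,2):0^1=1 (0,1):0^1=1 (0,0):0^0=0 -> mex({0, 1}) = 2
G(6) = mex({1}) = 0
G(7) = mex({0, 1, 2}) = 3
G(8) = mex({0, 1, 2}) = 3
G(9) = mex({0, 2}) = 1
G(10) = mex({0, 2, 3}) = 1
G(11) = mex({0, 3}) = 1
G(12) = mex({1, 3}) = 0
G(13) = mex({0, 1, 2, 3}) = 4
G(14) = mex({0, 1, 2}) = 3
G(15) = mex({0, 1, 2}) = 3
G(16) = mex({0, 1, 2, 4}) = 3
G(17) = mex({0, 1, 3, 4}) = 2
G(18) = mex({0, 1, 3, 4}) = 2
G(19) = mex({0, 1, 3, 5}) = 2
G(20) = mex({0, 1, 2, 3, 5}) = 4
G(21) = mex({0, 1, 2, 3, 5}) = 4
G(22) = mex({1, 2, 6}) = 0
G(23) = mex({0, 1, 2, 3, 4, 6}) = 5
G(24) = mex({0, 1, 2, 3, 4}) = 5
G(25) = mex({0, 1, 3, 4, 7}) = 2
G(26) = mex({0, 1, 3, 4, 5, 7}) = 2
G(27) = mex({0, 1, 3, 5}) = 2
G(28) = mex({0, 1, 2, 5}) = 3
G(29) = mex({0, 1, 2, 4, 5, 6}) = 3
G(30) = mex({1, 2, 4, 6}) = 0
G(31) = mex({0, 1, 2, 3, 4, 6}) = 5
G(32) = mex({1, 2, 3, 4, 7}) = 0
G(33) = mex({0, 3, 7}) = 1
G(34) = mex({0, 2, 3, 5, 7}) = 1
G(35) = mex({0, 2, 3, 5, 6}) = 1
G(36) = mex({0, 1, 2, 5, 6}) = 3
G(37) = mex({0, 1, 2, 4, 5, 6}) = 3
G(38) = mex({0, 1, 2, 4}) = 3
Therefore G(38) = 3.

3


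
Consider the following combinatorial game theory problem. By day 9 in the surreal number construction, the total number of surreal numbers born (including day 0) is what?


Day 0: {|} = 0 is born. Count = 1.
Day n: the number of surreal numbers born by day n is 2^(n+1) - 1.
By day 0: 2^1 - 1 = 1
By day 1: 2^2 - 1 = 3
By day 2: 2^3 - 1 = 7
By day 3: 2^4 - 1 = 15
By day 4: 2^5 - 1 = 31
By day 5: 2^6 - 1 = 63
By day 6: 2^7 - 1 = 127
By day 7: 2^8 - 1 = 255
By day 8: 2^9 - 1 = 511
By day 9: 2^10 - 1 = 1023
By day 9: 1023 surreal numbers.

1023


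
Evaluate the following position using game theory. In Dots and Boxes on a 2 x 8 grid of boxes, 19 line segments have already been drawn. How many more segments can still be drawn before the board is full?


Grid: 2 x 8 boxes, i.e. 3 rows and 9 columns of dots.
Horizontal edges: (rows + 1) * cols = 3 * 8 = 24
Vertical edges: rows * (cols + 1) = 2 * 9 = 18
Total edges: 24 + 18 = 42
Edges drawn: 19
Remaining: 42 - 19 = 23

23


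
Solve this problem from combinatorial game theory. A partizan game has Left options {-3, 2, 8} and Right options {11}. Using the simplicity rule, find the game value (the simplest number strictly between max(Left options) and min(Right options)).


Left options: {-3, 2, 8}, max = 8
Right options: {11}, min = 11
All options are numbers and max(Left) < min(Right), so by the simplicity theorem the value is the simplest (earliest-born) number strictly between 8 and 11.
Integers 9 through 10 all lie strictly between 8 and 11.
Among integers, the simplest (lowest birthday = smallest |n|; 0 is born on day 0, +-n on day n) is 9.
No non-integer in the interval can be simpler: if x is a non-integer in the interval, then floor(x) or ceil(x) also lies in the interval (the interval contains an integer), and both are proper prefixes of x's sign expansion, i.e. born earlier. So the game value is 9.
Game value = 9

9


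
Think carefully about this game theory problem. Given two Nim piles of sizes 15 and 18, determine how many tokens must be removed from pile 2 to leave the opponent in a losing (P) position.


Piles: 15 and 18
Current XOR: 15 XOR 18 = 29 (non-zero, so this is an N-position).
To make the XOR zero, we need to find a move that balances the piles.
For pile 2 (size 18): target = 18 XOR 29 = 15
We reduce pile 2 from 18 to 15.
Tokens removed: 18 - 15 = 3
Verification: 15 XOR 15 = 0

3


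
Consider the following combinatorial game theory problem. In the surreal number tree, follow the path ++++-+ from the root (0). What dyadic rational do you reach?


Sign expansion: ++++-+
Rule: track bounds (lo, hi), initially (-inf, +inf). On '+', the current value becomes lo and we move to the simplest number in (value, hi): value + 1 if hi = +inf, otherwise the midpoint (value + hi)/2. On '-', the current value becomes hi and we move to value - 1 if lo = -inf, otherwise the midpoint (lo + value)/2.
Start at 0.
Step 1: sign = +, move right. Bounds: (0, +inf). Value = 1
Step 2: sign = +, move right. Bounds: (1, +inf). Value = 2
Step 3: sign = +, move right. Bounds: (2, +inf). Value = 3
Step 4: sign = +, move right. Bounds: (3, +inf). Value = 4
Step 5: sign = -, move left. Bounds: (3, 4). Value = 7/2
Step 6: sign = +, move right. Bounds: (7/2, 4). Value = 15/4
The surreal number with sign expansion ++++-+ is 15/4.

15/4


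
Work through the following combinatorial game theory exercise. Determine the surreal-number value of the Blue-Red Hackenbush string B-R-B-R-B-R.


Edges (from ground): B-R-B-R-B-R
By Berlekamp's sign-expansion rule, a Blue-Red Hackenbush stalk has the value of the surreal number whose sign sequence is the edge sequence with B -> + and R -> -.
Sign sequence: +-+-+-
Trace the sign expansion in the surreal number tree, starting from 0:
Edge 1: B (sign +) -> bounds (0, +inf), value = 1
Edge 2: R (sign -) -> bounds (0, 1), value = 1/2
Edge 3: B (sign +) -> bounds (1/2, 1), value = 3/4
Edge 4: R (sign -) -> bounds (1/2, 3/4), value = 5/8
Edge 5: B (sign +) -> bounds (5/8, 3/4), value = 11/16
Edge 6: R (sign -) -> bounds (5/8, 11/16), value = 21/32
Game value = 21/32

21/32


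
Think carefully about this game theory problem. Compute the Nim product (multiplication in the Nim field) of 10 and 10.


Nim multiplication is bilinear over XOR: (u XOR v) * w = (u*w) XOR (v*w).
So we split each operand into its bit components and XOR the pairwise Nim products.
10 = 2 + 8 (as XOR of powers of 2).
10 = 2 + 8 (as XOR of powers of 2).
Using the standard Nim-product table on single bits:
  2*2 = 3,   2*4 = 8,   2*8 = 12,
  4*4 = 6,   4*8 = 11,  8*8 = 13,
and  1*x = x (identity), k*l = l*k (commutative).
Pairwise Nim products:
  2 * 2 = 3
  2 * 8 = 12
  8 * 2 = 12
  8 * 8 = 13
XOR them: 3 XOR 12 XOR 12 XOR 13 = 14.
Result: 10 * 10 = 14 (in Nim).

14


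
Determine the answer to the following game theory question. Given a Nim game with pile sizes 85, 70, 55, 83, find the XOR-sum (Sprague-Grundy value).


We need the XOR (exclusive or) of all pile sizes.
After XOR-ing pile 1 (size 85): 0 XOR 85 = 85
After XOR-ing pile 2 (size 70): 85 XOR 70 = 19
After XOR-ing pile 3 (size 55): 19 XOR 55 = 36
After XOR-ing pile 4 (size 83): 36 XOR 83 = 119
The Nim-value of this position is 119.

119


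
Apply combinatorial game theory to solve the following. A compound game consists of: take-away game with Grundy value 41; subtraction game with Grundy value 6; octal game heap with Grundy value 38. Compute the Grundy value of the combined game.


By the Sprague-Grundy theorem, the Grundy value of a sum of games is the XOR of individual Grundy values.
take-away game: Grundy value = 41. Running XOR: 0 XOR 41 = 41
subtraction game: Grundy value = 6. Running XOR: 41 XOR 6 = 47
octal game heap: Grundy value = 38. Running XOR: 47 XOR 38 = 9
The combined Grundy value is 9.

9


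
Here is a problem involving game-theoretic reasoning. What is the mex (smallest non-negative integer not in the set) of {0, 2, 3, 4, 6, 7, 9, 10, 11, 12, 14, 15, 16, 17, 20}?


Set = {0, 2, 3, 4, 6, 7, 9, 10, 11, 12, 14, 15, 16, 17, 20}
0 is in the set.
1 is NOT in the set. This is the mex.
mex = 1

1


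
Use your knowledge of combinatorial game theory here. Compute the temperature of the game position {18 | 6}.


The game is {18 | 6}, a switch {a | b} with numbers a > b.
Cooling {a | b} by t gives {a - t | b + t}, which stops being hot when a - t = b + t, i.e. at t = (a - b)/2. So the temperature of a switch is (a - b)/2.
Temperature = (Left option - Right option) / 2
= (18 - (6)) / 2
= 12 / 2
= 6

6


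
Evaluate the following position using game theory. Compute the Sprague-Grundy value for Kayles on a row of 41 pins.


Kayles: a move removes 1 or 2 adjacent pins from a contiguous row.
Removing pins from a row of k leaves two independent rows (a, b) with a + b = k - 1 (one pin) or a + b = k - 2 (two pins); an end removal gives a = 0.
By Sprague-Grundy, G(k) = mex{ G(a) XOR G(b) } over all these splits. G(0) = 0.
G(1): splits (0,0):0^0=0 -> mex({0}) = 1
G(2): splits (0,1):0^1=1 (0,0):0^0=0 -> mex({0, 1}) = 2
G(3): splits (0,2):0^2=2 (1,1):1^1=0 (0,1):0^1=1 -> mex({0, 1, 2}) = 3
G(4): splits (0,3):0^3=3 (1,2):1^2=3 (0,2):0^2=2 (1,1):1^1=0 -> mex({0, 2, 3}) = 1
G(5): splits (0,4):0^1=1 (1,3):1^3=2 (2,2):2^2=0 (0,3):0^3=3 (1,2):1^2=3 -> mex({0, 1, 2, 3}) = 4
G(6) = mex({0, 1, 2, 4}) = 3
G(7) = mex({0, 1, 3, 4, 5}) = 2
G(8) = mex({0, 2, 3, 5, 6}) = 1
G(9) = mex({0, 1, 2, 3, 6, 7}) = 4
G(10) = mex({0, 1, 3, 4, 5, 7}) = 2
G(11) = mex({0, 1, 2, 3, 4, 5}) = 6
G(12) = mex({0, 1, 2, 3, 5, 6, 7}) = 4
G(13) = mex({0, 2, 3, 4, 6, 7}) = 1
G(14) = mex({0, 1, 4, 5, 6, 7}) = 2
G(15) = mex({0, 1, 2, 3, 4, 5, 6}) = 7
G(16) = mex({0, 2, 3, 5, 6, 7}) = 1
G(17) = mex({0, 1, 2, 3, 5, 6, 7}) = 4
G(18) = mex({0, 1, 2, 4, 5, 6}) = 3
G(19) = mex({0, 1, 3, 4, 5, 7}) = 2
G(20) = mex({0, 2, 3, 4, 5, 6, 7}) = 1
G(21) = mex({0, 1, 2, 3, 5, 6, 7}) = 4
G(22) = mex({0, 1, 2, 3, 4, 5, 7}) = 6
G(23) = mex({0, 1, 2, 3, 4, 5, 6}) = 7
G(24) = mex({0, 1, 2, 3, 5, 6, 7}) = 4
G(25) = mex({0, 2, 3, 4, 6, 7}) = 1
G(26) = mex({0, 1, 3, 4, 5, 6, 7}) = 2
G(27) = mex({0, 1, 2, 3, 4, 5, 6, 7}) = 8
G(28) = mex({0, 1, 2, 3, 4, 6, 7, 8}) = 5
G(29) = mex({0, 1, 2, 3, 5, 6, 7, 8, 9}) = 4
G(30) = mex({0, 1, 2, 3, 4, 5, 6, 9, 10}) = 7
G(31) = mex({0, 1, 3, 4, 5, 7, 10, 11}) = 2
G(32) = mex({0, 2, 3, 4, 5, 6, 7, 9, 11}) = 1
G(33) = mex({0, 1, 2, 3, 4, 5, 6, 7, 9, 12}) = 8
G(34) = mex({0, 1, 2, 3, 4, 5, 7, 8, 11, 12}) = 6
G(35) = mex({0, 1, 2, 3, 4, 5, 6, 8, 9, 10, 11}) = 7
G(36) = mex({0, 1, 2, 3, 5, 6, 7, 9, 10}) = 4
G(37) = mex({0, 2, 3, 4, 6, 7, 9, 10, 11, 12}) = 1
G(38) = mex({0, 1, 3, 4, 5, 6, 7, 9, 10, 11, 12}) = 2
G(39) = mex({0, 1, 2, 4, 5, 6, 7, 9, 10, 12, 14}) = 3
G(40) = mex({0, 2, 3, 4, 6, 7, 11, 12, 14}) = 1
G(41) = mex({0, 1, 2, 3, 5, 6, 7, 9, 10, 11, 12}) = 4
Therefore G(41) = 4.

4


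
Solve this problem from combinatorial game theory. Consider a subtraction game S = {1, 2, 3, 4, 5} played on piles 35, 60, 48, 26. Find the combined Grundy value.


Subtraction set: {1, 2, 3, 4, 5}
For this subtraction set, G(n) = n mod 6 (period = max + 1 = 6).
Pile 1 (size 35): G(35) = 35 mod 6 = 5
Pile 2 (size 60): G(60) = 60 mod 6 = 0
Pile 3 (size 48): G(48) = 48 mod 6 = 0
Pile 4 (size 26): G(26) = 26 mod 6 = 2
Total Grundy value = XOR of all: 5 XOR 0 XOR 0 XOR 2 = 7

7


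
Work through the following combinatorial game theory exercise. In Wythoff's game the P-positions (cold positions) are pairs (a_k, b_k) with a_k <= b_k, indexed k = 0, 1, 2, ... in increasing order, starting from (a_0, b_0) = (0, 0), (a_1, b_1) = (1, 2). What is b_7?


By Wythoff's theorem, a_k = floor(k * phi) and b_k = floor(k * phi^2) = a_k + k, where phi = (1 + sqrt(5))/2 is the golden ratio.
phi = (1 + sqrt(5))/2 = 1.618034
phi^2 = phi + 1 = 2.618034
k = 7
k * phi^2 = 7 * 2.618034 = 18.326238
b_7 = floor(k * phi^2) = 18 (check: a_7 + k = 11 + 7 = 18)

18


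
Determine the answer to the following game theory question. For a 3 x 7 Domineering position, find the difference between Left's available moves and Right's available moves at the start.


Board is 3 x 7 (rows x cols).
Left (vertical) placements: (rows-1) * cols = 2 * 7 = 14
Right (horizontal) placements: rows * (cols-1) = 3 * 6 = 18
Advantage = Left - Right = 14 - 18 = -4

-4


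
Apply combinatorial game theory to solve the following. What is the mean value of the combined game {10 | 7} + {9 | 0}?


G1 = {10 | 7}, G2 = {9 | 0}
Each is a switch {a | b} with numbers a > b; its mean value is (a + b)/2, and mean value is additive over game sums: m(G1 + G2) = m(G1) + m(G2).
Mean of G1 = (10 + (7))/2 = 17/2 = 17/2
Mean of G2 = (9 + (0))/2 = 9/2 = 9/2
Mean of G1 + G2 = 17/2 + 9/2 = 13

13


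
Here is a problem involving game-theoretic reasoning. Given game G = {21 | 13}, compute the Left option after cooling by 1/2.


Original game: {21 | 13} (a switch {a | b} with a > b).
Cooling by t (for t below the temperature (a - b)/2 = 4) taxes each move by t: {a | b} cooled by t is {a - t | b + t}.
Cooling amount: t = 1/2
Cooled Left option: 21 - 1/2 = 41/2
Cooled Right option: 13 + 1/2 = 27/2
Cooled game: {41/2 | 27/2}
Left option = 41/2

41/2


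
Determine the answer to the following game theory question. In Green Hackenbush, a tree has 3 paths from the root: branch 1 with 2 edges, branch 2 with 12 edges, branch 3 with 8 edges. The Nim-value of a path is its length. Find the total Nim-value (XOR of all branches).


The tree has 3 branches from the ground vertex.
In Green Hackenbush, the Nim-value of a simple path of length k is k.
Branch 1: length 2, Nim-value = 2
Branch 2: length 12, Nim-value = 12
Branch 3: length 8, Nim-value = 8
Total Nim-value = XOR of all branch values:
0 XOR 2 = 2
2 XOR 12 = 14
14 XOR 8 = 6
Nim-value of the tree = 6

6


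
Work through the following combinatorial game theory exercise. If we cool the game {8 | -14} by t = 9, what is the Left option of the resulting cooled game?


Original game: {8 | -14} (a switch {a | b} with a > b).
Cooling by t (for t below the temperature (a - b)/2 = 11) taxes each move by t: {a | b} cooled by t is {a - t | b + t}.
Cooling amount: t = 9
Cooled Left option: 8 - 9 = -1
Cooled Right option: -14 + 9 = -5
Cooled game: {-1 | -5}
Left option = -1

-1


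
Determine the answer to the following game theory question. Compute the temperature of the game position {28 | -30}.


The game is {28 | -30}, a switch {a | b} with numbers a > b.
Cooling {a | b} by t gives {a - t | b + t}, which stops being hot when a - t = b + t, i.e. at t = (a - b)/2. So the temperature of a switch is (a - b)/2.
Temperature = (Left option - Right option) / 2
= (28 - (-30)) / 2
= 58 / 2
= 29

29


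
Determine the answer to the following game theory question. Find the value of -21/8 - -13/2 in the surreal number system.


x = -21/8, y = -13/2
Converting to common denominator: 8
x = -21/8, y = -52/8
x - y = -21/8 - -13/2 = 31/8

31/8


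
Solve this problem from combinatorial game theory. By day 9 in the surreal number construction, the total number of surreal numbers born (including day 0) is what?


Day 0: {|} = 0 is born. Count = 1.
Day n: the number of surreal numbers born by day n is 2^(n+1) - 1.
By day 0: 2^1 - 1 = 1
By day 1: 2^2 - 1 = 3
By day 2: 2^3 - 1 = 7
By day 3: 2^4 - 1 = 15
By day 4: 2^5 - 1 = 31
By day 5: 2^6 - 1 = 63
By day 6: 2^7 - 1 = 127
By day 7: 2^8 - 1 = 255
By day 8: 2^9 - 1 = 511
By day 9: 2^10 - 1 = 1023
By day 9: 1023 surreal numbers.

1023


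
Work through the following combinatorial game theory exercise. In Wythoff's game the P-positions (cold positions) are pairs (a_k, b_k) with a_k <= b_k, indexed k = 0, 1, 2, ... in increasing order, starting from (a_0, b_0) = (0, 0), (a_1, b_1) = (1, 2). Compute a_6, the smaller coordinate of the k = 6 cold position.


By Wythoff's theorem, a_k = floor(k * phi) and b_k = floor(k * phi^2) = a_k + k, where phi = (1 + sqrt(5))/2 is the golden ratio.
phi = (1 + sqrt(5))/2 = 1.618034
k = 6
k * phi = 6 * 1.618034 = 9.708204
a_6 = floor(k * phi) = 9

9


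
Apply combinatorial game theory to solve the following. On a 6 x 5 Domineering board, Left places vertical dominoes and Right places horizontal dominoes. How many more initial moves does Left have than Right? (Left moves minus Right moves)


Board is 6 x 5 (rows x cols).
Left (vertical) placements: (rows-1) * cols = 5 * 5 = 25
Right (horizontal) placements: rows * (cols-1) = 6 * 4 = 24
Advantage = Left - Right = 25 - 24 = 1

1


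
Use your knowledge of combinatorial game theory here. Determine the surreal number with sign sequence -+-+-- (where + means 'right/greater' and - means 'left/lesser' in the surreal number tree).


Sign expansion: -+-+--
Rule: track bounds (lo, hi), initially (-inf, +inf). On '+', the current value becomes lo and we move to the simplest number in (value, hi): value + 1 if hi = +inf, otherwise the midpoint (value + hi)/2. On '-', the current value becomes hi and we move to value - 1 if lo = -inf, otherwise the midpoint (lo + value)/2.
Start at 0.
Step 1: sign = -, move left. Bounds: (-inf, 0). Value = -1
Step 2: sign = +, move right. Bounds: (-1, 0). Value = -1/2
Step 3: sign = -, move left. Bounds: (-1, -1/2). Value = -3/4
Step 4: sign = +, move right. Bounds: (-3/4, -1/2). Value = -5/8
Step 5: sign = -, move left. Bounds: (-3/4, -5/8). Value = -11/16
Step 6: sign = -, move left. Bounds: (-3/4, -11/16). Value = -23/32
The surreal number with sign expansion -+-+-- is -23/32.

-23/32


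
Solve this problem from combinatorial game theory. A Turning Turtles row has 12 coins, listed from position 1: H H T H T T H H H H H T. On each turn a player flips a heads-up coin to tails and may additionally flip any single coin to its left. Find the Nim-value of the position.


Coins: H H T H T T H H H H H T
Key fact: a single head at position k behaves exactly like a Nim heap of size k (turning it to T and optionally flipping a coin at j < k corresponds to moving the heap from k to j, or to 0), and heads combine as a disjunctive sum (two heads at the same place would cancel, matching j XOR j = 0). So the Nim-value is the XOR of the 1-indexed positions of the heads.
Face-up positions (1-indexed): [1, 2, 4, 7, 8, 9, 10, 11]
XOR 0 with 1: 0 XOR 1 = 1
XOR 1 with 2: 1 XOR 2 = 3
XOR 3 with 4: 3 XOR 4 = 7
XOR 7 with 7: 7 XOR 7 = 0
XOR 0 with 8: 0 XOR 8 = 8
XOR 8 with 9: 8 XOR 9 = 1
XOR 1 with 10: 1 XOR 10 = 11
XOR 11 with 11: 11 XOR 11 = 0
Nim-value = 0

0


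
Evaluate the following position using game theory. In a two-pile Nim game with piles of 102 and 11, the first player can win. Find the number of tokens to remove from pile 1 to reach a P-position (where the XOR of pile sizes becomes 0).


Piles: 102 and 11
Current XOR: 102 XOR 11 = 109 (non-zero, so this is an N-position).
To make the XOR zero, we need to find a move that balances the piles.
For pile 1 (size 102): target = 102 XOR 109 = 11
We reduce pile 1 from 102 to 11.
Tokens removed: 102 - 11 = 91
Verification: 11 XOR 11 = 0

91


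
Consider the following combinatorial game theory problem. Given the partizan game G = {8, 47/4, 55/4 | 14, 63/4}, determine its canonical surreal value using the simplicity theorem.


Left options: {8, 47/4, 55/4}, max = 55/4
Right options: {14, 63/4}, min = 14
All options are numbers and max(Left) < min(Right), so by the simplicity theorem the value is the simplest (earliest-born) number strictly between 55/4 and 14.
No integer lies strictly between 55/4 and 14, so the value is the dyadic rational m/2^k in the interval with the smallest k (then m odd); search k = 1, 2, ...:
Denominator 2: no odd multiple of 1/2 lies strictly between 55/4 and 14.
Denominator 4: no odd multiple of 1/4 lies strictly between 55/4 and 14.
Denominator 8: 111/8 lies strictly between 55/4 and 14 -- found.
The simplest number in the interval is 111/8.
Game value = 111/8

111/8


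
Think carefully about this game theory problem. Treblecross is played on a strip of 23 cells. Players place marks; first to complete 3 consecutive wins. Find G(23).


Treblecross: place X on empty cells; 3-in-a-row wins.
Playing within two cells of an existing X lets the opponent win at once, so sensible play treats the cells i-2..i+2 around each X as dead. The player left with no safe cell loses, so this is a normal-play take-away game on strips of safe cells.
Placing X at cell i (0-indexed) of a strip of k safe cells leaves independent strips of sizes max(0, i-2) and max(0, k-i-3). Hence G(k) = mex{ G(max(0,i-2)) XOR G(max(0,k-i-3)) : 0 <= i < k }, with G(0) = 0.
G(1): splits (0,0):0^0=0 -> mex({0}) = 1
G(2): splits (0,0):0^0=0 -> mex({0}) = 1
G(3): splits (0,0):0^0=0 -> mex({0}) = 1
G(4): splits (0,1):0^1=1 (0,0):0^0=0 -> mex({0, 1}) = 2
G(5): splits (0,2):0^1=1 (0,1):0^1=1 (0,0):0^0=0 -> mex({0, 1}) = 2
G(6) = mex({1}) = 0
G(7) = mex({0, 1, 2}) = 3
G(8) = mex({0, 1, 2}) = 3
G(9) = mex({0, 2}) = 1
G(10) = mex({0, 2, 3}) = 1
G(11) = mex({0, 3}) = 1
G(12) = mex({1, 3}) = 0
G(13) = mex({0, 1, 2, 3}) = 4
G(14) = mex({0, 1, 2}) = 3
G(15) = mex({0, 1, 2}) = 3
G(16) = mex({0, 1, 2, 4}) = 3
G(17) = mex({0, 1, 3, 4}) = 2
G(18) = mex({0, 1, 3, 4}) = 2
G(19) = mex({0, 1, 3, 5}) = 2
G(20) = mex({0, 1, 2, 3, 5}) = 4
G(21) = mex({0, 1, 2, 3, 5}) = 4
G(22) = mex({1, 2, 6}) = 0
G(23) = mex({0, 1, 2, 3, 4, 6}) = 5
Therefore G(23) = 5.

5


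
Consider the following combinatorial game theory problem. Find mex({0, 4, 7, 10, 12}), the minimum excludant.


Set = {0, 4, 7, 10, 12}
0 is in the set.
1 is NOT in the set. This is the mex.
mex = 1

1


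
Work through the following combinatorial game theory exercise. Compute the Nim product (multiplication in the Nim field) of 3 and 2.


Nim multiplication is bilinear over XOR: (u XOR v) * w = (u*w) XOR (v*w).
So we split each operand into its bit components and XOR the pairwise Nim products.
3 = 1 + 2 (as XOR of powers of 2).
2 = 2 (as XOR of powers of 2).
Using the standard Nim-product table on single bits:
  2*2 = 3,   2*4 = 8,   2*8 = 12,
  4*4 = 6,   4*8 = 11,  8*8 = 13,
and  1*x = x (identity), k*l = l*k (commutative).
Pairwise Nim products:
  1 * 2 = 2
  2 * 2 = 3
XOR them: 2 XOR 3 = 1.
Result: 3 * 2 = 1 (in Nim).

1


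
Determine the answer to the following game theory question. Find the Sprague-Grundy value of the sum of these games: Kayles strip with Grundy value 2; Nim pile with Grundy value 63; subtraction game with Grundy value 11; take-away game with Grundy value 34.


By the Sprague-Grundy theorem, the Grundy value of a sum of games is the XOR of individual Grundy values.
Kayles strip: Grundy value = 2. Running XOR: 0 XOR 2 = 2
Nim pile: Grundy value = 63. Running XOR: 2 XOR 63 = 61
subtraction game: Grundy value = 11. Running XOR: 61 XOR 11 = 54
take-away game: Grundy value = 34. Running XOR: 54 XOR 34 = 20
The combined Grundy value is 20.

20


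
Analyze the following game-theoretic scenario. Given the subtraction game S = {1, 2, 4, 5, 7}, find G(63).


The subtraction set is S = {1, 2, 4, 5, 7}.
G(k) = mex{ G(k - s) : s in S, s <= k }. We compute iteratively: G(0) = 0.
G(1) = mex({0}) = 1
G(2) = mex({0, 1}) = 2
G(3) = mex({1, 2}) = 0
G(4) = mex({0, 2}) = 1
G(5) = mex({0, 1}) = 2
G(6) = mex({1, 2}) = 0
G(7) = mex({0, 2}) = 1
G(8) = mex({0, 1}) = 2
G(9) = mex({1, 2}) = 0
Observe that G(3)..G(9) = 0, 1, 2, 0, 1, 2, 0 repeats G(0)..G(6) = 0, 1, 2, 0, 1, 2, 0.
For k >= max(S) = 7, G(k) is determined by the previous 7 values G(k-7)..G(k-1); a window of 7 consecutive values has recurred shifted by 3, so by induction G(k + 3) = G(k) for all k >= 0: the sequence is periodic from the start with period 3.
One period: G(0..2) = 0, 1, 2.
63 mod 3 = 0, so G(63) = G(0) = 0.

0


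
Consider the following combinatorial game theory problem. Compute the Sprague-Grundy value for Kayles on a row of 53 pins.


Kayles: a move removes 1 or 2 adjacent pins from a contiguous row.
Removing pins from a row of k leaves two independent rows (a, b) with a + b = k - 1 (one pin) or a + b = k - 2 (two pins); an end removal gives a = 0.
By Sprague-Grundy, G(k) = mex{ G(a) XOR G(b) } over all these splits. G(0) = 0.
G(1): splits (0,0):0^0=0 -> mex({0}) = 1
G(2): splits (0,1):0^1=1 (0,0):0^0=0 -> mex({0, 1}) = 2
G(3): splits (0,2):0^2=2 (1,1):1^1=0 (0,1):0^1=1 -> mex({0, 1, 2}) = 3
G(4): splits (0,3):0^3=3 (1,2):1^2=3 (0,2):0^2=2 (1,1):1^1=0 -> mex({0, 2, 3}) = 1
G(5): splits (0,4):0^1=1 (1,3):1^3=2 (2,2):2^2=0 (0,3):0^3=3 (1,2):1^2=3 -> mex({0, 1, 2, 3}) = 4
G(6) = mex({0, 1, 2, 4}) = 3
G(7) = mex({0, 1, 3, 4, 5}) = 2
G(8) = mex({0, 2, 3, 5, 6}) = 1
G(9) = mex({0, 1, 2, 3, 6, 7}) = 4
G(10) = mex({0, 1, 3, 4, 5, 7}) = 2
G(11) = mex({0, 1, 2, 3, 4, 5}) = 6
G(12) = mex({0, 1, 2, 3, 5, 6, 7}) = 4
G(13) = mex({0, 2, 3, 4, 6, 7}) = 1
G(14) = mex({0, 1, 4, 5, 6, 7}) = 2
G(15) = mex({0, 1, 2, 3, 4, 5, 6}) = 7
G(16) = mex({0, 2, 3, 5, 6, 7}) = 1
G(17) = mex({0, 1, 2, 3, 5, 6, 7}) = 4
G(18) = mex({0, 1, 2, 4, 5, 6}) = 3
G(19) = mex({0, 1, 3, 4, 5, 7}) = 2
G(20) = mex({0, 2, 3, 4, 5, 6, 7}) = 1
G(21) = mex({0, 1, 2, 3, 5, 6, 7}) = 4
G(22) = mex({0, 1, 2, 3, 4, 5, 7}) = 6
G(23) = mex({0, 1, 2, 3, 4, 5, 6}) = 7
G(24) = mex({0, 1, 2, 3, 5, 6, 7}) = 4
G(25) = mex({0, 2, 3, 4, 6, 7}) = 1
G(26) = mex({0, 1, 3, 4, 5, 6, 7}) = 2
G(27) = mex({0, 1, 2, 3, 4, 5, 6, 7}) = 8
G(28) = mex({0, 1, 2, 3, 4, 6, 7, 8}) = 5
G(29) = mex({0, 1, 2, 3, 5, 6, 7, 8, 9}) = 4
G(30) = mex({0, 1, 2, 3, 4, 5, 6, 9, 10}) = 7
G(31) = mex({0, 1, 3, 4, 5, 7, 10, 11}) = 2
G(32) = mex({0, 2, 3, 4, 5, 6, 7, 9, 11}) = 1
G(33) = mex({0, 1, 2, 3, 4, 5, 6, 7, 9, 12}) = 8
G(34) = mex({0, 1, 2, 3, 4, 5, 7, 8, 11, 12}) = 6
G(35) = mex({0, 1, 2, 3, 4, 5, 6, 8, 9, 10, 11}) = 7
G(36) = mex({0, 1, 2, 3, 5, 6, 7, 9, 10}) = 4
G(37) = mex({0, 2, 3, 4, 6, 7, 9, 10, 11, 12}) = 1
G(38) = mex({0, 1, 3, 4, 5, 6, 7, 9, 10, 11, 12}) = 2
G(39) = mex({0, 1, 2, 4, 5, 6, 7, 9, 10, 12, 14}) = 3
G(40) = mex({0, 2, 3, 4, 6, 7, 11, 12, 14}) = 1
G(41) = mex({0, 1, 2, 3, 5, 6, 7, 9, 10, 11, 12}) = 4
G(42) = mex({0, 1, 2, 3, 4, 5, 6, 9, 10}) = 7
G(43) = mex({0, 1, 3, 4, 5, 7, 9, 10, 12, 15}) = 2
G(44) = mex({0, 2, 3, 4, 5, 6, 7, 9, 10, 12, 15}) = 1
G(45) = mex({0, 1, 2, 3, 4, 5, 6, 7, 9, 10, 12, 14}) = 8
G(46) = mex({0, 1, 3, 4, 5, 7, 8, 11, 12, 14}) = 2
G(47) = mex({0, 1, 2, 3, 4, 5, 6, 8, 9, 10, 11, 12}) = 7
G(48) = mex({0, 1, 2, 3, 5, 6, 7, 9, 10}) = 4
G(49) = mex({0, 2, 3, 4, 6, 7, 9, 10, 11, 12, 15}) = 1
G(50) = mex({0, 1, 4, 5, 6, 7, 9, 11, 12, 14, 15}) = 2
G(51) = mex({0, 1, 2, 3, 4, 5, 6, 7, 9, 12, 14, 15}) = 8
G(52) = mex({0, 2, 3, 4, 5, 6, 7, 8, 11, 12, 15}) = 1
G(53) = mex({0, 1, 2, 3, 5, 6, 7, 8, 9, 10, 11, 12}) = 4
Therefore G(53) = 4.

4


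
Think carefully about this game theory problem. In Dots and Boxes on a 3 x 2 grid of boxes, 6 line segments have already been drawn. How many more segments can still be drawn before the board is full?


Grid: 3 x 2 boxes, i.e. 4 rows and 3 columns of dots.
Horizontal edges: (rows + 1) * cols = 4 * 2 = 8
Vertical edges: rows * (cols + 1) = 3 * 3 = 9
Total edges: 8 + 9 = 17
Edges drawn: 6
Remaining: 17 - 6 = 11

11


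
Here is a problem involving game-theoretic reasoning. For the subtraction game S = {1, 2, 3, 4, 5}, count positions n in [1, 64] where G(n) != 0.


Subtraction set S = {1, 2, 3, 4, 5}, so G(n) = n mod 6.
G(n) = 0 when n is a multiple of 6.
Multiples of 6 in [1, 64]: 10
N-positions (nonzero Grundy) = 64 - 10 = 54

54


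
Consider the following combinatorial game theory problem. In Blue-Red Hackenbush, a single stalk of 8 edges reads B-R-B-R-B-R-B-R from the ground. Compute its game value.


Edges (from ground): B-R-B-R-B-R-B-R
By Berlekamp's sign-expansion rule, a Blue-Red Hackenbush stalk has the value of the surreal number whose sign sequence is the edge sequence with B -> + and R -> -.
Sign sequence: +-+-+-+-
Trace the sign expansion in the surreal number tree, starting from 0:
Edge 1: B (sign +) -> bounds (0, +inf), value = 1
Edge 2: R (sign -) -> bounds (0, 1), value = 1/2
Edge 3: B (sign +) -> bounds (1/2, 1), value = 3/4
Edge 4: R (sign -) -> bounds (1/2, 3/4), value = 5/8
Edge 5: B (sign +) -> bounds (5/8, 3/4), value = 11/16
Edge 6: R (sign -) -> bounds (5/8, 11/16), value = 21/32
Edge 7: B (sign +) -> bounds (21/32, 11/16), value = 43/64
Edge 8: R (sign -) -> bounds (21/32, 43/64), value = 85/128
Game value = 85/128

85/128


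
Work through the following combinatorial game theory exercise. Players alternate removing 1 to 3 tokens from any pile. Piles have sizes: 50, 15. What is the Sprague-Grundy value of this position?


Subtraction set: {1, 2, 3}
For this subtraction set, G(n) = n mod 4 (period = max + 1 = 4).
Pile 1 (size 50): G(50) = 50 mod 4 = 2
Pile 2 (size 15): G(15) = 15 mod 4 = 3
Total Grundy value = XOR of all: 2 XOR 3 = 1

1


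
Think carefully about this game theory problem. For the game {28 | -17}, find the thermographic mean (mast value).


Game = {28 | -17}, a switch {a | b} with numbers a > b.
Its thermograph has left wall a - t and right wall b + t, which meet at t = (a - b)/2, where both equal (a + b)/2. So the mast (mean value) is at (a + b)/2.
Mean = (28 + (-17))/2 = 11/2 = 11/2

11/2


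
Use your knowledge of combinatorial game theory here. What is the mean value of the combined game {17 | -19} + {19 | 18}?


G1 = {17 | -19}, G2 = {19 | 18}
Each is a switch {a | b} with numbers a > b; its mean value is (a + b)/2, and mean value is additive over game sums: m(G1 + G2) = m(G1) + m(G2).
Mean of G1 = (17 + (-19))/2 = -2/2 = -1
Mean of G2 = (19 + (18))/2 = 37/2 = 37/2
Mean of G1 + G2 = -1 + 37/2 = 35/2

35/2


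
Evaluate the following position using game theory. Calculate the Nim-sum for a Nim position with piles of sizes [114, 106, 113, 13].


We need the XOR (exclusive or) of all pile sizes.
After XOR-ing pile 1 (size 114): 0 XOR 114 = 114
After XOR-ing pile 2 (size 106): 114 XOR 106 = 24
After XOR-ing pile 3 (size 113): 24 XOR 113 = 105
After XOR-ing pile 4 (size 13): 105 XOR 13 = 100
The Nim-value of this position is 100.

100
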